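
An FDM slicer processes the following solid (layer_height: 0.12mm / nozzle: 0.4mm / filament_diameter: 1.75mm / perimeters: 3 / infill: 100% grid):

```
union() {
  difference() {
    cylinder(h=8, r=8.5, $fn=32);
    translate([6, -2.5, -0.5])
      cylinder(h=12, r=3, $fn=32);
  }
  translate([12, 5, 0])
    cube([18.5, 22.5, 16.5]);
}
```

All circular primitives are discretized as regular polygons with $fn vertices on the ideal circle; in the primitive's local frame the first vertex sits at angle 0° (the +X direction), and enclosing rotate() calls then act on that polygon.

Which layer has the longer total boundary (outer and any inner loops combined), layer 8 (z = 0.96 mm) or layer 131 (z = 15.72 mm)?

layer 8 (z = 0.96 mm)

Layer 8 (z = 0.96): the cylinder: section is a regular 32-gon, circumradius r=8.5 (perimeter = 2·32·8.500·sin(180°/32) = 53.32 mm); the r=3 cylinder at (6, -2.5) gives a regular 32-gon of circumradius 3 (constant along its height) (perimeter = 2·32·3.000·sin(180°/32) = 18.82 mm); After the difference (first − rest): starting from the r=8.5 cylinder, the r=3 cylinder at (6, -2.5) partially overlaps it — only the 24.37 mm² overlap (of its 28.09 mm²) is removed, clipping the outline — boundary = 60.84 mm; the cube at (12, 5) (footprint 18.5×22.5) is included at this height (perimeter 82.00 mm); Taking the union: the 2 present regions are separate (no shared area or edge), so areas and boundary lengths simply add and each stays a separate island — boundary = 142.84 mm. So its perimeter = 142.84 mm. Layer 131 (z = 15.72): the cylinder does not reach this height (z outside [0, 8]); the cylinder at (6, -2.5) is absent (z outside [-0.5, 11.5]); Subtracting the remaining from the first: the first operand is absent here, so nothing remains; the cube at (12, 5) (footprint 18.5×22.5) is included at this height (perimeter 82.00 mm); Combining (union): only the 18.5×22.5 cube at (12, 5) is present, so the union is just that shape — boundary = 82.00 mm. So its perimeter = 82.00 mm. Layer 8 is larger (142.84 vs 82.00 mm).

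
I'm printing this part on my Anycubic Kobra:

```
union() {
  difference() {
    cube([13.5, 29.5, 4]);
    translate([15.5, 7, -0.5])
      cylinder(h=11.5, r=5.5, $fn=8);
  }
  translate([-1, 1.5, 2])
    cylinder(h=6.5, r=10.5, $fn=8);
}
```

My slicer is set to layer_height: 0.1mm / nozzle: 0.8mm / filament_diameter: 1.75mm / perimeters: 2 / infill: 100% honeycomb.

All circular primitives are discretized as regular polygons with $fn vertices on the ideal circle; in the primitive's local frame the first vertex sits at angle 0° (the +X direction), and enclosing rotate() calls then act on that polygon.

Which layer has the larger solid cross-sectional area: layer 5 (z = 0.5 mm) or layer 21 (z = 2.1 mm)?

layer 21 (z = 2.1 mm)

Layer 5 (z = 0.5): the cube is present — its section is the full 13.5×29.5 rectangle (area 398.25 mm²); the r=5.5 cylinder at (15.5, 7) contributes a regular 8-gon of circumradius 5.5 (area = (8/2)·5.500²·sin(360°/8) = 85.56 mm²); Taking the first minus the rest: starting from the 13.5×29.5 cube (398.25 mm²), the r=5.5 cylinder at (15.5, 7) partially overlaps it — only the 22.44 mm² overlap (of its 85.56 mm²) is removed, clipping the outline — area = 375.81 mm²; the cylinder at (-1, 1.5) is absent (z outside [2, 8.5]); Combining (union): only the result so far is present, so the union is just that shape — area = 375.81 mm². So its area = 375.81 mm². Layer 21 (z = 2.1): the cube is present — its section is the full 13.5×29.5 rectangle (area 398.25 mm²); the r=5.5 cylinder at (15.5, 7) contributes a regular 8-gon of circumradius 5.5 (area = (8/2)·5.500²·sin(360°/8) = 85.56 mm²); Taking the first minus the rest: starting from the 13.5×29.5 cube (398.25 mm²), the r=5.5 cylinder at (15.5, 7) partially overlaps it — only the 22.44 mm² overlap (of its 85.56 mm²) is removed, clipping the outline — area = 375.81 mm²; the r=10.5 cylinder at (-1, 1.5) contributes a regular 8-gon of circumradius 10.5 (area = (8/2)·10.500²·sin(360°/8) = 311.83 mm²); Combining (union): the regions partially overlap — summed areas 687.65 mm² minus the doubly-counted overlap 81.45 mm² gives 606.20 mm² — area = 606.20 mm². So its area = 606.20 mm². Layer 21 is larger (606.20 vs 375.81 mm²).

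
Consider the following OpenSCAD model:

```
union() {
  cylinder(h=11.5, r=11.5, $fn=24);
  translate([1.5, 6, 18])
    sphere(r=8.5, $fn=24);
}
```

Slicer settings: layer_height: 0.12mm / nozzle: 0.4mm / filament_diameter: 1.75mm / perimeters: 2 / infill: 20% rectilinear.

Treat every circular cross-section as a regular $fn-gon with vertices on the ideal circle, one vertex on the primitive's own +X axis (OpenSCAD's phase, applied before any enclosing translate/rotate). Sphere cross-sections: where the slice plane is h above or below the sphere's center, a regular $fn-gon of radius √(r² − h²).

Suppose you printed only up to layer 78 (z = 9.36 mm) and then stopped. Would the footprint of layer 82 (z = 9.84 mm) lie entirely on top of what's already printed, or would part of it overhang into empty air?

entirely on top

Compare the two slices. At z = 9.36: the r=11.5 cylinder contributes a regular 24-gon of circumradius 11.5 (area = (24/2)·11.500²·sin(360°/24) = 410.75 mm²); the sphere at (1.5, 6) does not reach this height (|z−center|=8.640 > r=8.5); Merging all regions: only the r=11.5 cylinder is present, so the union is just that shape — area = 410.75 mm². At z = 9.84: the r=11.5 cylinder gives a regular 24-gon of circumradius 11.5 (constant along its height) (area = (24/2)·11.500²·sin(360°/24) = 410.75 mm²); the r=8.5 sphere at (1.5, 6) slices to a regular 24-gon of circumradius 2.380 (√(r²−h²) with h=8.16 from center) (area = (24/2)·2.380²·sin(360°/24) = 17.59 mm²); Merging all regions: the r=8.5 sphere at (1.5, 6) lies entirely inside the r=11.5 cylinder, so the union is just the r=11.5 cylinder — area = 410.75 mm². Checking containment: the cross-section at z = 9.84 is a subset of the cross-section at z = 9.36.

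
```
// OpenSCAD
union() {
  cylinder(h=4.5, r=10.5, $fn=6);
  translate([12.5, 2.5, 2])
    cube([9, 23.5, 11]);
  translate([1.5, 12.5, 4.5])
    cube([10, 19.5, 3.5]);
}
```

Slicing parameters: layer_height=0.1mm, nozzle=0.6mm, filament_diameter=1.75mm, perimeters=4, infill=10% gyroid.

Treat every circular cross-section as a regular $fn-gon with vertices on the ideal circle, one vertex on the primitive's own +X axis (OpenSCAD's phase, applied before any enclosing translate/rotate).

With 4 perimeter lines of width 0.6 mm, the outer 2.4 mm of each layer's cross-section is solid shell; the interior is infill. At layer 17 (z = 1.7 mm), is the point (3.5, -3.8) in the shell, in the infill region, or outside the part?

At z = 1.7 mm: the r=10.5 cylinder contributes a regular 6-gon of circumradius 10.5; the cube at (12.5, 2.5) is not intersected at this z (z outside [2, 13]); the cube at (1.5, 12.5) is not intersected at this z (z outside [4.5, 8]); Merging all regions: only the r=10.5 cylinder is present, so the union is just that shape — 1 connected region. Overall, the cross-section is a single solid region. The nearest boundary edge runs (5.25, -9.09)→(10.50, 0.00); distance from the point to it = 4.16 mm. The point is inside the cross-section and 4.16 mm from the nearest boundary — more than the 2.4 mm shell width (4 × 0.6), so it's in the infill interior.

infill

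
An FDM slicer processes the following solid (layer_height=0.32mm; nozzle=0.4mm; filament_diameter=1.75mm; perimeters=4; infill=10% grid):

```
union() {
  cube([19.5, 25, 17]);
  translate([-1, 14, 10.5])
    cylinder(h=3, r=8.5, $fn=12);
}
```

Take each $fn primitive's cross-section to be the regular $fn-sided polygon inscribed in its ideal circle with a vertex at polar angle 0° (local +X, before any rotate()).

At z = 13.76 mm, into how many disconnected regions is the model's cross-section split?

At z = 13.76 mm: the 19.5×25 cube contributes its full rectangle; the cylinder at (-1, 14) is not intersected at this z (z outside [10.5, 13.5]); Merging all regions: only the 19.5×25 cube is present, so the union is just that shape — 1 connected region. The result has 1 disconnected region.

1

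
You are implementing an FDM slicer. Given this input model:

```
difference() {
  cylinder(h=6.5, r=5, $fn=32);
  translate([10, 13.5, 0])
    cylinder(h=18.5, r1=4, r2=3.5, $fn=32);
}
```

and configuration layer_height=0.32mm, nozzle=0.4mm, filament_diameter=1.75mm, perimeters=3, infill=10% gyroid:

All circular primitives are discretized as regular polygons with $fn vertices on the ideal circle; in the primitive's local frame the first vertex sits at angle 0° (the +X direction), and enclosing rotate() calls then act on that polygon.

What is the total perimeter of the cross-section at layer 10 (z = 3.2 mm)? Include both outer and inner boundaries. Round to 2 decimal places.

At z = 3.2 mm: the r=5 cylinder contributes a regular 32-gon of circumradius 5 (perimeter = 2·32·5.000·sin(180°/32) = 31.37 mm); the cone at (10, 13.5) (r1=4→r2=3.5) has section circumradius 3.914 here — a regular 32-gon (perimeter = 2·32·3.914·sin(180°/32) = 24.55 mm); Taking the first minus the rest: starting from the r=5 cylinder, the cone at (10, 13.5) misses the remaining region (no effect) — boundary = 31.37 mm. Overall, the cross-section is a single solid region. Total boundary length (outer) = 31.37 mm.

31.37 mm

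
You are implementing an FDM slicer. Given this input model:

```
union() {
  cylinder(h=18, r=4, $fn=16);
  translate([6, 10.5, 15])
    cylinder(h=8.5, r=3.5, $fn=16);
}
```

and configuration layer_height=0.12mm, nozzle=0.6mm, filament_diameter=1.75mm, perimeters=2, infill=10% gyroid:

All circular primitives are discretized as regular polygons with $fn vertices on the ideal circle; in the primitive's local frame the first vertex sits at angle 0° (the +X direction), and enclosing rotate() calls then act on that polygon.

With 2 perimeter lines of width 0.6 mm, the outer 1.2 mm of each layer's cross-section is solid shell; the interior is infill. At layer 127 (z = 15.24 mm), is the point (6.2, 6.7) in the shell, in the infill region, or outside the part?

At z = 15.24 mm: the cylinder: section is a regular 16-gon, circumradius r=4; the r=3.5 cylinder at (6, 10.5) contributes a regular 16-gon of circumradius 3.5; Taking the union: the 2 present regions are separate (no shared area or edge), so areas and boundary lengths simply add and each stays a separate island — 2 connected regions. Overall, the cross-section has 2 separate islands. The nearest boundary edge runs (7.34, 7.27)→(6.00, 7.00); distance from the point to it = 0.33 mm. The point is not inside any of the regions above, so it lies outside the cross-section (0.33 mm from the nearest boundary).

outside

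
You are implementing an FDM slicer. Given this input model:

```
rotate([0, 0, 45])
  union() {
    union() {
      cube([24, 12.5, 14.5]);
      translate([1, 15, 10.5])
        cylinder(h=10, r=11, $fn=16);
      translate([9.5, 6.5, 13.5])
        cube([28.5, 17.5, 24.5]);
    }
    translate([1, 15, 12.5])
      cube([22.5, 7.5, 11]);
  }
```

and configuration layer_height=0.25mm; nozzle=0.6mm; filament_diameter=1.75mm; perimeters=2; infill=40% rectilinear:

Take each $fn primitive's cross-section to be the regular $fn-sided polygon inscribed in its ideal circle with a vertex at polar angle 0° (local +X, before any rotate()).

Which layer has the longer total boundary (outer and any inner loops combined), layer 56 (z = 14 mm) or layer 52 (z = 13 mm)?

layer 56 (z = 14 mm)

Layer 56 (z = 14): the 24×12.5 cube contributes its full rectangle (perimeter 73.00 mm); the r=11 cylinder at (1, 15) contributes a regular 16-gon of circumradius 11 (perimeter = 2·16·11.000·sin(180°/16) = 68.67 mm); the cube at (9.5, 6.5) is present — its section is the full 28.5×17.5 rectangle (perimeter 92.00 mm); Taking the union: the regions partially overlap (shared area 177.59 mm²), so the edge portions inside another operand are dropped and the merged outline is re-measured after clipping — boundary = 140.20 mm; the 22.5×7.5 cube at (1, 15) contributes its full rectangle (perimeter 60.00 mm); Combining (union): the regions partially overlap (shared area 168.54 mm²), so the edge portions inside another operand are dropped and the merged outline is re-measured after clipping — boundary = 138.97 mm; (whole slice rotated 45° about Z — lengths, areas and connectivity unchanged). So its perimeter = 138.97 mm. Layer 52 (z = 13): the 24×12.5 cube contributes its full rectangle (perimeter 73.00 mm); the cylinder at (1, 15): section is a regular 16-gon, circumradius r=11 (perimeter = 2·16·11.000·sin(180°/16) = 68.67 mm); the cube at (9.5, 6.5) is not intersected at this z (z outside [13.5, 38]); Combining (union): the regions partially overlap (shared area 74.13 mm²), so the edge portions inside another operand are dropped and the merged outline is re-measured after clipping — boundary = 106.23 mm; the cube at (1, 15) (footprint 22.5×7.5) is included at this height (perimeter 60.00 mm); Merging all regions: the regions partially overlap (shared area 74.37 mm²), so the edge portions inside another operand are dropped and the merged outline is re-measured after clipping — boundary = 131.52 mm; (whole slice rotated 45° about Z — lengths, areas and connectivity unchanged). So its perimeter = 131.52 mm. Layer 56 is larger (138.97 vs 131.52 mm).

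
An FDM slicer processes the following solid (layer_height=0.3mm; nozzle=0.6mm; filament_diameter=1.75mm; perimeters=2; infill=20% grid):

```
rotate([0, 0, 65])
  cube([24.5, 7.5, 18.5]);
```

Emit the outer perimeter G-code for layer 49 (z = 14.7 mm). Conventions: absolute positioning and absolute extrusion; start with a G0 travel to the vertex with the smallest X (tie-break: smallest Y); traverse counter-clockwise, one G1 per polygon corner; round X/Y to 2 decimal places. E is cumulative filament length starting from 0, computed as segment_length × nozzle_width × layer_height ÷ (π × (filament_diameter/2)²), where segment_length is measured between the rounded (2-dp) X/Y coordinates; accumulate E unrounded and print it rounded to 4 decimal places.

G0 X-6.80 Y3.17 Z14.70
G1 X0.00 Y0.00 E0.5615
G1 X10.35 Y22.20 E2.3945
G1 X3.56 Y25.37 E2.9553
G1 X-6.80 Y3.17 E4.7886

At z = 14.7 mm: the cube is present — its section is the full 24.5×7.5 rectangle; (rotated 65° about Z; rotation is an isometry so areas/perimeters/island counts are preserved). The outline is a single polygon with 4 vertices. Extrusion per mm of travel: 0.6 × 0.3 / (π × 0.875²) = 0.074835. Accumulating E over each segment gives final E = 4.7886.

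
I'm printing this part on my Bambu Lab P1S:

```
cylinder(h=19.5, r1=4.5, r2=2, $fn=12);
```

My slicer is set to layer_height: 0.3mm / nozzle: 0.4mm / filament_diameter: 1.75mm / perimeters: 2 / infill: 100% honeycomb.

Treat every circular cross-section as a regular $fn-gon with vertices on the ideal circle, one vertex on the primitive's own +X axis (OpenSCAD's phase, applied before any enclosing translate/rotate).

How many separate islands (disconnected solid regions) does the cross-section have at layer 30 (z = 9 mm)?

At z = 9 mm: the cone contributes a regular 12-gon of circumradius 3.346 (interpolated between r1=4.5 and r2=2 at t=0.462). Overall, the cross-section is a single solid region. Island count = 1.

1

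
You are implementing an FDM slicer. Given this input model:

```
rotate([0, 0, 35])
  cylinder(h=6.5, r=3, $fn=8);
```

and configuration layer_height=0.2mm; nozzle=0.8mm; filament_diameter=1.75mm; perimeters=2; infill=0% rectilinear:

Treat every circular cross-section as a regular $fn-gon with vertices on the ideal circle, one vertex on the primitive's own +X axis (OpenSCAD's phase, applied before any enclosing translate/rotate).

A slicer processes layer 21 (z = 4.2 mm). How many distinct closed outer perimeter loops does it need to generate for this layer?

At z = 4.2 mm: the cylinder: section is a regular 8-gon, circumradius r=3; (rotated 35° about Z; rotation is an isometry so areas/perimeters/island counts are preserved). The result has 1 disconnected region.

1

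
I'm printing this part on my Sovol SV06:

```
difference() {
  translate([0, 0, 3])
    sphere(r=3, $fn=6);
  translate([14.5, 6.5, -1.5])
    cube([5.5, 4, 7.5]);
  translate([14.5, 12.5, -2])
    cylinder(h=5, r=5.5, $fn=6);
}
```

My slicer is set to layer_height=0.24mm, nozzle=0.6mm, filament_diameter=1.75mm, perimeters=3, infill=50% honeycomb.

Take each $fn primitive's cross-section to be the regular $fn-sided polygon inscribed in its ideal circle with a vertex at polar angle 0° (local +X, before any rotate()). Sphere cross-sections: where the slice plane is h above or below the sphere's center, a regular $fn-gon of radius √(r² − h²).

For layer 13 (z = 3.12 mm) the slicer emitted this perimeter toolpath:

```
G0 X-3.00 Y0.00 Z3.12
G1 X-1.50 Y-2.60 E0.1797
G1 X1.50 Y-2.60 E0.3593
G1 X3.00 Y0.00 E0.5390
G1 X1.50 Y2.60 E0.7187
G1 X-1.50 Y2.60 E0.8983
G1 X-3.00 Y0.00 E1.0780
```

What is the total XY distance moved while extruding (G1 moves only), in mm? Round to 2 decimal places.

18.01 mm

Sum the Euclidean lengths of each G1 segment: total = 18.01 mm.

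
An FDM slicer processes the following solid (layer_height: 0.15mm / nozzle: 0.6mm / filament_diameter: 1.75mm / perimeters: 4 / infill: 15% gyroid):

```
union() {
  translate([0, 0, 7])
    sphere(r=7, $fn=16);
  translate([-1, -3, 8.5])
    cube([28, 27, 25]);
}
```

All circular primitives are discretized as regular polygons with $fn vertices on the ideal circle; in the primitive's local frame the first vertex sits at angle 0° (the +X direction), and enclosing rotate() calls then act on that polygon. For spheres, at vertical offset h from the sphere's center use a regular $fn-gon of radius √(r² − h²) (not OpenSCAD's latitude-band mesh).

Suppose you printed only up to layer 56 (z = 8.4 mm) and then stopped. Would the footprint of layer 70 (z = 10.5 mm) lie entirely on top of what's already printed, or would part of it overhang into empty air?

part overhangs

Compare the two slices. At z = 8.4: the sphere: section is a regular 16-gon, circumradius = √(r²−h²) = √(7²−1.4²) = 6.859 (area = (16/2)·6.859²·sin(360°/16) = 144.01 mm²); the cube at (-1, -3) does not reach this height (z outside [8.5, 33.5]); Combining (union): only the r=7 sphere is present, so the union is just that shape — area = 144.01 mm². At z = 10.5: the r=7 sphere contributes a regular 16-gon of circumradius √(7²−3.5²) = 6.062 (area = (16/2)·6.062²·sin(360°/16) = 112.51 mm²); the 28×27 cube at (-1, -3) contributes its full rectangle (area 756.00 mm²); Merging all regions: the regions partially overlap — summed areas 868.51 mm² minus the doubly-counted overlap 54.27 mm² gives 814.24 mm² — area = 814.24 mm². Checking containment: at z = 10.5 the cross-section extends beyond the z = 8.4 cross-section by about 690.59 mm².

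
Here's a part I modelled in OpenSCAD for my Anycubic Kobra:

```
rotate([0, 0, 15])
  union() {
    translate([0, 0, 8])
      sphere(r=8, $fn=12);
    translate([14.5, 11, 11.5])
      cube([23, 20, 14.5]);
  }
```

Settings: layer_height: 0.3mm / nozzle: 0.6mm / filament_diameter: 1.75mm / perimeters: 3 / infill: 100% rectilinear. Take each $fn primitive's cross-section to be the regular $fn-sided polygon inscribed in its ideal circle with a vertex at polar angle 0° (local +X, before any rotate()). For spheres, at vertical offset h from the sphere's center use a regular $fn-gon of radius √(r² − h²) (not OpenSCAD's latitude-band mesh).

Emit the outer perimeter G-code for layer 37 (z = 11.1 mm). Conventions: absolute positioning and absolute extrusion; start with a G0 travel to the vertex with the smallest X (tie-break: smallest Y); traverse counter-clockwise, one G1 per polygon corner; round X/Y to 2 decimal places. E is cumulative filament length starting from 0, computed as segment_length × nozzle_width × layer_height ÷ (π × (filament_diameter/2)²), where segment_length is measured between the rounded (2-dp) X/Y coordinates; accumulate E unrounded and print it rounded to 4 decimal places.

G0 X-7.12 Y-1.91 Z11.10
G1 X-5.21 Y-5.21 E0.2853
G1 X-1.91 Y-7.12 E0.5707
G1 X1.91 Y-7.12 E0.8565
G1 X5.21 Y-5.21 E1.1419
G1 X7.12 Y-1.91 E1.4272
G1 X7.12 Y1.91 E1.7131
G1 X5.21 Y5.21 E1.9984
G1 X1.91 Y7.12 E2.2838
G1 X-1.91 Y7.12 E2.5696
G1 X-5.21 Y5.21 E2.8550
G1 X-7.12 Y1.91 E3.1403
G1 X-7.12 Y-1.91 E3.4262

At z = 11.1 mm: the r=8 sphere slices to a regular 12-gon of circumradius 7.375 (√(r²−h²) with h=3.1 from center); the cube at (14.5, 11) is absent (z outside [11.5, 26]); Taking the union: only the r=8 sphere is present, so the union is just that shape — 1 connected region; (rotated 15° about Z; rotation is an isometry so areas/perimeters/island counts are preserved). The outline is a single polygon with 12 vertices. Extrusion per mm of travel: 0.6 × 0.3 / (π × 0.875²) = 0.074835. Accumulating E over each segment gives final E = 3.4262.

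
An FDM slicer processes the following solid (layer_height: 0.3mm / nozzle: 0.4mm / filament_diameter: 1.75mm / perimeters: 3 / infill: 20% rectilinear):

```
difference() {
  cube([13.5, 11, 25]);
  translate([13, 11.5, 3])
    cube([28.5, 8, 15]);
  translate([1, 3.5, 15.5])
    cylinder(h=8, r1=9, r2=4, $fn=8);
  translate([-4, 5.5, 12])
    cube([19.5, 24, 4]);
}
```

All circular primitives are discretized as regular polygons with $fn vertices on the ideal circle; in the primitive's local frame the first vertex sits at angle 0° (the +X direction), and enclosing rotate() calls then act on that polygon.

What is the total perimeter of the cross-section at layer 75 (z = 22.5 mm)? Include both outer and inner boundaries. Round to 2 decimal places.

At z = 22.5 mm: the 13.5×11 cube contributes its full rectangle (perimeter 49.00 mm); the cube at (13, 11.5) is absent (z outside [3, 18]); the cone at (1, 3.5): at t=0.875 of its height the radius interpolates to r₁+(r₂−r₁)t = 4.625, giving a regular 8-gon of that circumradius (perimeter = 2·8·4.625·sin(180°/8) = 28.32 mm); the cube at (-4, 5.5) does not reach this height (z outside [12, 16]); Taking the first minus the rest: starting from the 13.5×11 cube, the cone at (1, 3.5) partially overlaps it — only the 36.64 mm² overlap (of its 60.50 mm²) is removed, clipping the outline — boundary = 49.88 mm. Overall, the cross-section is a single solid region. Total boundary length (outer) = 49.88 mm.

49.88 mm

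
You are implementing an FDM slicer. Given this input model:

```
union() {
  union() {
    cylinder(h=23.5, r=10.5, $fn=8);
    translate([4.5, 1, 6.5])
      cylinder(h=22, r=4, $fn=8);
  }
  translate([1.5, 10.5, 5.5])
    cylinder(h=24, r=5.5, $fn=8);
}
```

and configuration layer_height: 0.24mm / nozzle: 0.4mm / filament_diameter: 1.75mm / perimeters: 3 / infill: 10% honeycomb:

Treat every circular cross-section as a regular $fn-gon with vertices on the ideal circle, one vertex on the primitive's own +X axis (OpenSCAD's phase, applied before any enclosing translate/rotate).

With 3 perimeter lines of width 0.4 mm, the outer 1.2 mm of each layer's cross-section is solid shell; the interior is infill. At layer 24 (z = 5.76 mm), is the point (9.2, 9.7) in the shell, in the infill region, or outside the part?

At z = 5.76 mm: the r=10.5 cylinder gives a regular 8-gon of circumradius 10.5 (constant along its height); the cylinder at (4.5, 1) is not intersected at this z (z outside [6.5, 28.5]); Combining (union): only the r=10.5 cylinder is present, so the union is just that shape — 1 connected region; the r=5.5 cylinder at (1.5, 10.5) gives a regular 8-gon of circumradius 5.5 (constant along its height); Combining (union): the regions partially overlap (shared area 31.29 mm²), so overlapping operands fuse into one piece — 1 connected region. Overall, the cross-section is a single solid region. The nearest boundary edge runs (5.39, 14.39)→(7.00, 10.50); distance from the point to it = 2.34 mm. The point is not inside any of the regions above, so it lies outside the cross-section (2.34 mm from the nearest boundary).

outside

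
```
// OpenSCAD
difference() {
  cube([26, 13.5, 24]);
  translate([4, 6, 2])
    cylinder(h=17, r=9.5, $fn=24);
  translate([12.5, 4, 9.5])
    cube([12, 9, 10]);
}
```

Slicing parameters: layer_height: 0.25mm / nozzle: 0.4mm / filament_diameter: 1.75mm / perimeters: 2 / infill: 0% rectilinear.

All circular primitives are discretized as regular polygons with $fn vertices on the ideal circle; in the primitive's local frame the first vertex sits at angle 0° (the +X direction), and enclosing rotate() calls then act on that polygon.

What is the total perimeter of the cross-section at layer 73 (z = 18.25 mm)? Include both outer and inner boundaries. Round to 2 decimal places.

88.70 mm

At z = 18.25 mm: the cube is present — its section is the full 26×13.5 rectangle (perimeter 79.00 mm); the cylinder at (4, 6): section is a regular 24-gon, circumradius r=9.5 (perimeter = 2·24·9.500·sin(180°/24) = 59.52 mm); the cube at (12.5, 4) is present — its section is the full 12×9 rectangle (perimeter 42.00 mm); Subtracting the remaining from the first: starting from the 26×13.5 cube, the r=9.5 cylinder at (4, 6) partially overlaps it — only the 169.04 mm² overlap (of its 280.30 mm²) is removed, clipping the outline; the 12×9 cube at (12.5, 4) partially overlaps it — only the 103.65 mm² overlap (of its 108.00 mm²) is removed, clipping the outline — boundary = 88.70 mm. Overall, the cross-section is a single solid region. Total boundary length (outer) = 88.70 mm.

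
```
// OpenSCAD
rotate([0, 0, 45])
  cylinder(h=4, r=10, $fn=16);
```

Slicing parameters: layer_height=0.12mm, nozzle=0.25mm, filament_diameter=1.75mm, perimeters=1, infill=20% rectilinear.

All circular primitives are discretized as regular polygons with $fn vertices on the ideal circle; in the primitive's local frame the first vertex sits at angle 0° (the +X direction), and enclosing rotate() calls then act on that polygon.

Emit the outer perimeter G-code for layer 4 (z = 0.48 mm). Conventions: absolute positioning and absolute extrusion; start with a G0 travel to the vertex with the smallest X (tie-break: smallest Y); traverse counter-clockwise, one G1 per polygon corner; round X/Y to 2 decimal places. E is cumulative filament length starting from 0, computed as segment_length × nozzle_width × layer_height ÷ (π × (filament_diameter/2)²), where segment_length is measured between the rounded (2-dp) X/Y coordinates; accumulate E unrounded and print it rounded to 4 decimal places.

At z = 0.48 mm: the r=10 cylinder gives a regular 16-gon of circumradius 10 (constant along its height); (whole slice rotated 45° about Z — lengths, areas and connectivity unchanged). The outline is a single polygon with 16 vertices. Extrusion per mm of travel: 0.25 × 0.12 / (π × 0.875²) = 0.012473. Accumulating E over each segment gives final E = 0.7787.

G0 X-10.00 Y0.00 Z0.48
G1 X-9.24 Y-3.83 E0.0487
G1 X-7.07 Y-7.07 E0.0973
G1 X-3.83 Y-9.24 E0.1460
G1 X0.00 Y-10.00 E0.1947
G1 X3.83 Y-9.24 E0.2434
G1 X7.07 Y-7.07 E0.2920
G1 X9.24 Y-3.83 E0.3407
G1 X10.00 Y0.00 E0.3894
G1 X9.24 Y3.83 E0.4381
G1 X7.07 Y7.07 E0.4867
G1 X3.83 Y9.24 E0.5353
G1 X0.00 Y10.00 E0.5840
G1 X-3.83 Y9.24 E0.6327
G1 X-7.07 Y7.07 E0.6814
G1 X-9.24 Y3.83 E0.7300
G1 X-10.00 Y0.00 E0.7787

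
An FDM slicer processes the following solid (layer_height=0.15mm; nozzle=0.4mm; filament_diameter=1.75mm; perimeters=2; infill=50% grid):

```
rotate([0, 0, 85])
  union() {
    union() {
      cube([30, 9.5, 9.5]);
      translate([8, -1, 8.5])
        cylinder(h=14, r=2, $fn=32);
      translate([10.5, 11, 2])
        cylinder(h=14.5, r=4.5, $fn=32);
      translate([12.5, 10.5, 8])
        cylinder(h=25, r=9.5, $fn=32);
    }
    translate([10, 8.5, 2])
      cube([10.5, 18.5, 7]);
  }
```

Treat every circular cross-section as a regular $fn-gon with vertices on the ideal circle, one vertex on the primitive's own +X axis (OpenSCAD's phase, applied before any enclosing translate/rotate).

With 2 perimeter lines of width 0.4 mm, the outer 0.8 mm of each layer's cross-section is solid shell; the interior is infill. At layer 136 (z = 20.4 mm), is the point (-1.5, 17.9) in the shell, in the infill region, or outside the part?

shell

At z = 20.4 mm: the cube is not intersected at this z (z outside [0, 9.5]); the r=2 cylinder at (8, -1) contributes a regular 32-gon of circumradius 2; the cylinder at (10.5, 11) does not reach this height (z outside [2, 16.5]); the r=9.5 cylinder at (12.5, 10.5) gives a regular 32-gon of circumradius 9.5 (constant along its height); Taking the union: the 2 present regions are separate (no shared area or edge), so areas and boundary lengths simply add and each stays a separate island — 2 connected regions; the cube at (10, 8.5) does not reach this height (z outside [2, 9]); Combining (union): only that combined region is present, so the union is just that shape — 2 connected regions; (whole slice rotated 85° about Z — lengths, areas and connectivity unchanged). Overall, the cross-section has 2 separate islands. Undo the 85° rotation: the query point maps to (17.701, 3.054) in the un-rotated model frame. The nearest boundary edge runs (19.22, 3.78)→(17.78, 2.60); distance from the point to it = 0.40 mm. (Shell/infill is judged within the island containing the point — the largest one.) The point is inside the cross-section, 0.40 mm from the nearest boundary — within the 0.8 mm shell band (2 × 0.4).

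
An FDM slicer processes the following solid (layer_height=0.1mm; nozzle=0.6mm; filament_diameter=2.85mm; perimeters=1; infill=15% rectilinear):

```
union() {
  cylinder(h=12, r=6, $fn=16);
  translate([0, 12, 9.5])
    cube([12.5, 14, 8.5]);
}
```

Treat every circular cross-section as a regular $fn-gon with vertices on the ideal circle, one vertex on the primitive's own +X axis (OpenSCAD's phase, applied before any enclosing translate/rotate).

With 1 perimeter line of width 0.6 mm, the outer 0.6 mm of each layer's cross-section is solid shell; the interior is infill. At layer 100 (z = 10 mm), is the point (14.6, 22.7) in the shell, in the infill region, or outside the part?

outside

At z = 10 mm: the r=6 cylinder gives a regular 16-gon of circumradius 6 (constant along its height); the cube at (0, 12) (footprint 12.5×14) is included at this height; Merging all regions: the 2 present regions are separate (no shared area or edge), so areas and boundary lengths simply add and each stays a separate island — 2 connected regions. Overall, the cross-section has 2 separate islands. The nearest boundary edge runs (12.50, 26.00)→(12.50, 12.00); distance from the point to it = 2.10 mm. The point is not inside any of the regions above, so it lies outside the cross-section (2.10 mm from the nearest boundary).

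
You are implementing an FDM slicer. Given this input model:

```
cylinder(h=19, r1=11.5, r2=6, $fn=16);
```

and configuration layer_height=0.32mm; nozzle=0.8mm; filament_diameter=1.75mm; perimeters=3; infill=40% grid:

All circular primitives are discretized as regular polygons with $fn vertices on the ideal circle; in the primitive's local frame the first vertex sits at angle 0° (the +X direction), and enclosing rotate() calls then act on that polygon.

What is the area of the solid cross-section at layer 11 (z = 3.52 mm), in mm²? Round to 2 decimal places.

336.31 mm²

At z = 3.52 mm: the cone contributes a regular 16-gon of circumradius 10.481 (interpolated between r1=11.5 and r2=6 at t=0.185) (area = (16/2)·10.481²·sin(360°/16) = 336.31 mm²). Overall, the cross-section is a single solid region. Net area = 336.31 mm².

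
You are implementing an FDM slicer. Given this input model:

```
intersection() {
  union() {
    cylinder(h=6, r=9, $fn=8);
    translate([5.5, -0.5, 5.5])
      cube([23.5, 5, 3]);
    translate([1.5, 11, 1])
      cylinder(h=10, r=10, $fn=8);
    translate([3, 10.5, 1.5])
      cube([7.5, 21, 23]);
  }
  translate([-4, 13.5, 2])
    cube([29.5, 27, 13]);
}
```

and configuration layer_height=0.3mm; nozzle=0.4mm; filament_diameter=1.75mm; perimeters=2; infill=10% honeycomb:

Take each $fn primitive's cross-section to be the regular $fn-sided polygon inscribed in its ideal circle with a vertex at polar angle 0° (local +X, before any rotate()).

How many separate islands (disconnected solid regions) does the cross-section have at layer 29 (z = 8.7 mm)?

1

At z = 8.7 mm: the cylinder does not reach this height (z outside [0, 6]); the cube at (5.5, -0.5) is absent (z outside [5.5, 8.5]); the r=10 cylinder at (1.5, 11) contributes a regular 8-gon of circumradius 10; the 7.5×21 cube at (3, 10.5) contributes its full rectangle; Combining (union): the regions partially overlap (shared area 58.72 mm²), so overlapping operands fuse into one piece — 1 connected region; the cube at (-4, 13.5) is present — its section is the full 29.5×27 rectangle; Keeping only the common overlap: the 29.5×27 cube at (-4, 13.5) partially overlaps the result so far; clipping to the common part keeps 180.77 mm² — 1 connected region. Overall, the cross-section is a single solid region. Island count = 1.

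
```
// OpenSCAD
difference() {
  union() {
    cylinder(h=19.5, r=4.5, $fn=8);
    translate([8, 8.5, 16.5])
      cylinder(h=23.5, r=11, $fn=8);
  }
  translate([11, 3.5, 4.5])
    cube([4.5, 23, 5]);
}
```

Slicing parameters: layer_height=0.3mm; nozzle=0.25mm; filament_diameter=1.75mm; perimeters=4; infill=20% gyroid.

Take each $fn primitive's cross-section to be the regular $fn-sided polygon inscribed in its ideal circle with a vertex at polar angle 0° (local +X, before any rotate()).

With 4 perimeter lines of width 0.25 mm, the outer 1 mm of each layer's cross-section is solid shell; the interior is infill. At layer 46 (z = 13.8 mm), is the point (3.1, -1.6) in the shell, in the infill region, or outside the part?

At z = 13.8 mm: the cylinder: section is a regular 8-gon, circumradius r=4.5; the cylinder at (8, 8.5) does not reach this height (z outside [16.5, 40]); Taking the union: only the r=4.5 cylinder is present, so the union is just that shape — 1 connected region; the cube at (11, 3.5) is not intersected at this z (z outside [4.5, 9.5]); Subtracting the remaining from the first: none of the subtracted shapes is present at this height, so that combined region is unchanged — 1 connected region. Overall, the cross-section is a single solid region. The nearest boundary edge runs (3.18, -3.18)→(4.50, 0.00); distance from the point to it = 0.68 mm. The point is inside the cross-section, 0.68 mm from the nearest boundary — within the 1 mm shell band (4 × 0.25).

shell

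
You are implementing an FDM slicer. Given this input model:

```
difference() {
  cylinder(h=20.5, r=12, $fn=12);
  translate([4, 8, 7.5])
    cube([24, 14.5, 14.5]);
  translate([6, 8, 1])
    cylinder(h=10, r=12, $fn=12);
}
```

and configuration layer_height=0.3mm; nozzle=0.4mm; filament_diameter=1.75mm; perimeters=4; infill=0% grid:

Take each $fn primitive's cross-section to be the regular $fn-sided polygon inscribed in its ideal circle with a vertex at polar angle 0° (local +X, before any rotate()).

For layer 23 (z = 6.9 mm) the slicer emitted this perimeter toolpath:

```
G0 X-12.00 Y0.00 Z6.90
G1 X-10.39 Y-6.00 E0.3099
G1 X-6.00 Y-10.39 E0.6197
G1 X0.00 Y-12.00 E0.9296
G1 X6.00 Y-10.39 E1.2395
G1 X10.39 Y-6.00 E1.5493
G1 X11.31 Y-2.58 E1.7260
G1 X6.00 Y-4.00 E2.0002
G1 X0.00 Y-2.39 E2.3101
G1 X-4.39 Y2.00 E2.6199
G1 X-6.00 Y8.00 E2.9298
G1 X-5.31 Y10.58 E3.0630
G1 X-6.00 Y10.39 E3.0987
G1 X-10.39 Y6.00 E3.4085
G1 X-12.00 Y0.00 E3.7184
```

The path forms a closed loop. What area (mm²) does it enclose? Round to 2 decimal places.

Apply the shoelace formula to the sequence of (X, Y) vertices; enclosed area = 227.25 mm².

227.25 mm²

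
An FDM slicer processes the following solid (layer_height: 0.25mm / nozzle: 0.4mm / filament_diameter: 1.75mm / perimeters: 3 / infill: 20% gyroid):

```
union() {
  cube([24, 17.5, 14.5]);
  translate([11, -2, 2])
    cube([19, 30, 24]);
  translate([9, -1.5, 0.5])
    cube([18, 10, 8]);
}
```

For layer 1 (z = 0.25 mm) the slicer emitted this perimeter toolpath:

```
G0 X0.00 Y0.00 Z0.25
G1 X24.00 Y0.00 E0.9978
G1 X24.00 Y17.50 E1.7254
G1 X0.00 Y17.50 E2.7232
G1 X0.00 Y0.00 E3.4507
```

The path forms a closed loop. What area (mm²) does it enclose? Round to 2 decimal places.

Apply the shoelace formula to the sequence of (X, Y) vertices; enclosed area = 420.00 mm².

420.00 mm²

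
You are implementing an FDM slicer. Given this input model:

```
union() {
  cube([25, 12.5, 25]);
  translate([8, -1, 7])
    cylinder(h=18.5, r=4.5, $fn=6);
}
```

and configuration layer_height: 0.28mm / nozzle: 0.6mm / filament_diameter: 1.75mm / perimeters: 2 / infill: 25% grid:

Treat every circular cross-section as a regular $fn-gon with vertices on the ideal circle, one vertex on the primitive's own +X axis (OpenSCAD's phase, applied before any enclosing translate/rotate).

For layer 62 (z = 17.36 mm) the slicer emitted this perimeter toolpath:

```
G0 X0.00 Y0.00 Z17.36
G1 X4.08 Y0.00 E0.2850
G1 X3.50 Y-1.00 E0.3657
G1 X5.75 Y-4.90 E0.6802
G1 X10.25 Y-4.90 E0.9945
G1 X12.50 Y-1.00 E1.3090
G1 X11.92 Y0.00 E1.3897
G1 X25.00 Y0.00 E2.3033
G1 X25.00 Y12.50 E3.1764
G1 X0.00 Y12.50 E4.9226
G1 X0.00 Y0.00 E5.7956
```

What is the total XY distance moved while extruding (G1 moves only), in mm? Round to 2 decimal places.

82.98 mm

Sum the Euclidean lengths of each G1 segment: total = 82.98 mm.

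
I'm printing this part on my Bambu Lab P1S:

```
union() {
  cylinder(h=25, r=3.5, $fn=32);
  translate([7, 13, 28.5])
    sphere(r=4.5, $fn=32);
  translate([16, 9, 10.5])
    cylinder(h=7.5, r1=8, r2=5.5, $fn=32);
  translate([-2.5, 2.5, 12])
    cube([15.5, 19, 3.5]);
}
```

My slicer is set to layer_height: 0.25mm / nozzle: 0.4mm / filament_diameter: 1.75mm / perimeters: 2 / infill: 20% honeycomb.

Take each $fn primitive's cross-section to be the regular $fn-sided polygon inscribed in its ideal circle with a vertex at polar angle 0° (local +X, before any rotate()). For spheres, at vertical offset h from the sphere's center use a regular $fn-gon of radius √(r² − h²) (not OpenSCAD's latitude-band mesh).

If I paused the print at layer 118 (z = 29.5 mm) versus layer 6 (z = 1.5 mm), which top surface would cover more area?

Layer 118 (z = 29.5): the cylinder is not intersected at this z (z outside [0, 25]); the r=4.5 sphere at (7, 13) slices to a regular 32-gon of circumradius 4.387 (√(r²−h²) with h=1 from center) (area = (32/2)·4.387²·sin(360°/32) = 60.09 mm²); the cone at (16, 9) is not intersected at this z (z outside [10.5, 18]); the cube at (-2.5, 2.5) is not intersected at this z (z outside [12, 15.5]); Taking the union: only the r=4.5 sphere at (7, 13) is present, so the union is just that shape — area = 60.09 mm². So its area = 60.09 mm². Layer 6 (z = 1.5): the r=3.5 cylinder gives a regular 32-gon of circumradius 3.5 (constant along its height) (area = (32/2)·3.500²·sin(360°/32) = 38.24 mm²); the sphere at (7, 13) is not intersected at this z (|z−center|=27.000 > r=4.5); the cone at (16, 9) does not reach this height (z outside [10.5, 18]); the cube at (-2.5, 2.5) is absent (z outside [12, 15.5]); Combining (union): only the r=3.5 cylinder is present, so the union is just that shape — area = 38.24 mm². So its area = 38.24 mm². Layer 118 is larger (60.09 vs 38.24 mm²).

layer 118 (z = 29.5 mm)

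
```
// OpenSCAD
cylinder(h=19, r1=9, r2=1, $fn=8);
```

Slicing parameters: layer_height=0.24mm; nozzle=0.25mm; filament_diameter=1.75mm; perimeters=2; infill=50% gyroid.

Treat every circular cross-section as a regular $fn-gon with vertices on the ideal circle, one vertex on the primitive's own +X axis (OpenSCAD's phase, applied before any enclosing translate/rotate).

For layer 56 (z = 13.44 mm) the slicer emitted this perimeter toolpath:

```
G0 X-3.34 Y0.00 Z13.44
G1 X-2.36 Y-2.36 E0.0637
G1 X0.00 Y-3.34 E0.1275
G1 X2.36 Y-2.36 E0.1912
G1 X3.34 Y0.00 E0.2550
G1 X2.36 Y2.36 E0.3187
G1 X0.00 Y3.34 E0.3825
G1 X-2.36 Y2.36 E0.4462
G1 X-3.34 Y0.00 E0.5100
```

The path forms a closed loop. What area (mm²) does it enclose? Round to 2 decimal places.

31.53 mm²

Apply the shoelace formula to the sequence of (X, Y) vertices; enclosed area = 31.53 mm².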